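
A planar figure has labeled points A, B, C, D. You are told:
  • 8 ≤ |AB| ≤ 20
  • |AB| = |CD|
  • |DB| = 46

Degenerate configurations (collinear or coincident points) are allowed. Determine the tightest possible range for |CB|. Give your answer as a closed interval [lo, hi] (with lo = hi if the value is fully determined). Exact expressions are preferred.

|CB| ∈ [26, 66]  (≈ [26.0000, 66.0000])

|AB| ∈ [8, 20]
|BD| ∈ {46}
|CD| ∈ [8, 20]
|AD| ∈ [26, 66]
|BC| ∈ [26, 66]
|AC| ∈ [6, 86]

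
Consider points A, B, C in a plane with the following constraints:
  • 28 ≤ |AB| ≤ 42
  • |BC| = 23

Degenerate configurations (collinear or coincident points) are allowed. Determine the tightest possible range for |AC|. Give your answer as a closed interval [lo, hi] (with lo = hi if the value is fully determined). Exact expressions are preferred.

|AC| ∈ [5, 65]  (≈ [5.0000, 65.0000])

|AB| ∈ [28, 42]
|BC| ∈ {23}
|AC| ∈ [5, 65]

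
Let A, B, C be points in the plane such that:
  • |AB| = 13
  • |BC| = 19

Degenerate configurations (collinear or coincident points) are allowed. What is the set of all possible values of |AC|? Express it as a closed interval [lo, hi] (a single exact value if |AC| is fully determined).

|AB| ∈ {13}
|BC| ∈ {19}
|AC| ∈ [6, 32]

|AC| ∈ [6, 32]  (≈ [6.0000, 32.0000])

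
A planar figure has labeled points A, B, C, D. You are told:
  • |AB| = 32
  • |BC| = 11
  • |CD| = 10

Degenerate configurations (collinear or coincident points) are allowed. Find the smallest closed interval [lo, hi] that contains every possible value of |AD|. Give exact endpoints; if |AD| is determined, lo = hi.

|AB| ∈ {32}
|BC| ∈ {11}
|CD| ∈ {10}
|AC| ∈ [21, 43]
|BD| ∈ [1, 21]
|AD| ∈ [11, 53]

|AD| ∈ [11, 53]  (≈ [11.0000, 53.0000])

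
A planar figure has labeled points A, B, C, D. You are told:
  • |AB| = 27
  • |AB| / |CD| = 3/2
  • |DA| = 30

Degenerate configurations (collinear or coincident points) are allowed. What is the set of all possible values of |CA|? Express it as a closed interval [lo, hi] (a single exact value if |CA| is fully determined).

|AB| ∈ {27}
|AD| ∈ {30}
|CD| ∈ {18}
|BD| ∈ [3, 57]
|AC| ∈ [12, 48]
|BC| ∈ [0, 75]

|CA| ∈ [12, 48]  (≈ [12.0000, 48.0000])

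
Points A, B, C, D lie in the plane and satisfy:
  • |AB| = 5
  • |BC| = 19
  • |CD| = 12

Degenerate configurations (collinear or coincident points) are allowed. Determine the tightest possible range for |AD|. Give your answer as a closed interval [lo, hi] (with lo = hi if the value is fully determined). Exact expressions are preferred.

|AD| ∈ [2, 36]  (≈ [2.0000, 36.0000])

|AB| ∈ {5}
|BC| ∈ {19}
|CD| ∈ {12}
|AC| ∈ [14, 24]
|BD| ∈ [7, 31]
|AD| ∈ [2, 36]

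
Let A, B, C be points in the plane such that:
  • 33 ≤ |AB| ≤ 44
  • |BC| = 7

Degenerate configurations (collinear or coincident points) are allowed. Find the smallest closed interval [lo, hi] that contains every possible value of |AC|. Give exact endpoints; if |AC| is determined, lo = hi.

|AC| ∈ [26, 51]  (≈ [26.0000, 51.0000])

|AB| ∈ [33, 44]
|BC| ∈ {7}
|AC| ∈ [26, 51]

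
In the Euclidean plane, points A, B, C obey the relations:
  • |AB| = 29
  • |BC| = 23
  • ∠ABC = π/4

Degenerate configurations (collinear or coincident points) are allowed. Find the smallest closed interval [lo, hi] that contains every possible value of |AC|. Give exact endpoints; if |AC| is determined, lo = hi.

|AC| = √(1370 - 667·√(2))  (≈ 20.6572)

|AB| ∈ {29}
|BC| ∈ {23}
|AC| ∈ {√(1370 - 667·√(2))}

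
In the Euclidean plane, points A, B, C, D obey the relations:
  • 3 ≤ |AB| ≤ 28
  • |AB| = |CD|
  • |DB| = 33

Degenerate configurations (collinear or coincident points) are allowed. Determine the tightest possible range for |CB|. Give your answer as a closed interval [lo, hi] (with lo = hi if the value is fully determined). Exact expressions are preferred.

|AB| ∈ [3, 28]
|BD| ∈ {33}
|CD| ∈ [3, 28]
|AD| ∈ [5, 61]
|BC| ∈ [5, 61]
|AC| ∈ [0, 89]

|CB| ∈ [5, 61]  (≈ [5.0000, 61.0000])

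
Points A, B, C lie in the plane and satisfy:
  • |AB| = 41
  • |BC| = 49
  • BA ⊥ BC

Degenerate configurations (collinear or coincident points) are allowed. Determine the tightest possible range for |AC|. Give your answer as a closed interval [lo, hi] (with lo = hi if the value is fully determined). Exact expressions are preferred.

|AB| ∈ {41}
|BC| ∈ {49}
|AC| ∈ {√(4082)}

|AC| = √(4082)  (≈ 63.8905)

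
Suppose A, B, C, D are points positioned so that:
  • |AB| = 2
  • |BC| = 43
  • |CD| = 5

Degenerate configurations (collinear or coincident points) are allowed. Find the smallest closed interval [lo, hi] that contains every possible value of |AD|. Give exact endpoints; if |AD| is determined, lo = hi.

|AB| ∈ {2}
|BC| ∈ {43}
|CD| ∈ {5}
|AC| ∈ [41, 45]
|BD| ∈ [38, 48]
|AD| ∈ [36, 50]

|AD| ∈ [36, 50]  (≈ [36.0000, 50.0000])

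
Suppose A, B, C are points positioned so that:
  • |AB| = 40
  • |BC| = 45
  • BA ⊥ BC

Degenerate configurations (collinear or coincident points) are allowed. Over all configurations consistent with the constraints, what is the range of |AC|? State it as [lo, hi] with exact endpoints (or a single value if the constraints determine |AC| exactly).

|AB| ∈ {40}
|BC| ∈ {45}
|AC| ∈ {5·√(145)}

|AC| = 5·√(145)  (≈ 60.2080)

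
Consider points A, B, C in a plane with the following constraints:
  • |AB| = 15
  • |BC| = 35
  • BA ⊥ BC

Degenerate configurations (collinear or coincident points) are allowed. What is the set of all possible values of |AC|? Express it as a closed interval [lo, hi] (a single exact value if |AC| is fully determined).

|AB| ∈ {15}
|BC| ∈ {35}
|AC| ∈ {5·√(58)}

|AC| = 5·√(58)  (≈ 38.0789)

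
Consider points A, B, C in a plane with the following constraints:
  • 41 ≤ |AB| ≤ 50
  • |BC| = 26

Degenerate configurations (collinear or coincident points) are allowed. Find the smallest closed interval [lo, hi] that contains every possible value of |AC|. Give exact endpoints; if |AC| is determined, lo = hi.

|AC| ∈ [15, 76]  (≈ [15.0000, 76.0000])

|AB| ∈ [41, 50]
|BC| ∈ {26}
|AC| ∈ [15, 76]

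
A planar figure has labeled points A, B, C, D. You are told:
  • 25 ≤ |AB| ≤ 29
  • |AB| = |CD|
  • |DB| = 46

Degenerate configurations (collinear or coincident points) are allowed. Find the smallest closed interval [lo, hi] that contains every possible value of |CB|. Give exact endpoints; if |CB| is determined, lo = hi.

|CB| ∈ [17, 75]  (≈ [17.0000, 75.0000])

|AB| ∈ [25, 29]
|BD| ∈ {46}
|CD| ∈ [25, 29]
|AD| ∈ [17, 75]
|BC| ∈ [17, 75]
|AC| ∈ [0, 104]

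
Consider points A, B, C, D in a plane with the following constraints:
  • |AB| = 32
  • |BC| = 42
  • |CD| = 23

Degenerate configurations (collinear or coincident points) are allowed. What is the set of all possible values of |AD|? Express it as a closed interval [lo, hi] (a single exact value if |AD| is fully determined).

|AD| ∈ [0, 97]  (≈ [0.0000, 97.0000])

|AB| ∈ {32}
|BC| ∈ {42}
|CD| ∈ {23}
|AC| ∈ [10, 74]
|BD| ∈ [19, 65]
|AD| ∈ [0, 97]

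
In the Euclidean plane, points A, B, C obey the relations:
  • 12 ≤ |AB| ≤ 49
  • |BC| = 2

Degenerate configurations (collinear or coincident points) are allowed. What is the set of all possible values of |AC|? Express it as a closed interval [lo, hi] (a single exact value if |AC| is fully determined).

|AB| ∈ [12, 49]
|BC| ∈ {2}
|AC| ∈ [10, 51]

|AC| ∈ [10, 51]  (≈ [10.0000, 51.0000])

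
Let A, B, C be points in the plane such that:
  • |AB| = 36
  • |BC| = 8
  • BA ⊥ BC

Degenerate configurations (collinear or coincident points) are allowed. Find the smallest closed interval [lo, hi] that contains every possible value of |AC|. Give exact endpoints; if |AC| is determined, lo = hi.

|AC| = 4·√(85)  (≈ 36.8782)

|AB| ∈ {36}
|BC| ∈ {8}
|AC| ∈ {4·√(85)}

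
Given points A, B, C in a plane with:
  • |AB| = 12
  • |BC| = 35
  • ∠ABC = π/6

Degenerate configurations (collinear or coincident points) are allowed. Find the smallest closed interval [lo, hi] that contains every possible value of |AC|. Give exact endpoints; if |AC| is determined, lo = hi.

|AC| = √(1369 - 420·√(3))  (≈ 25.3286)

|AB| ∈ {12}
|BC| ∈ {35}
|AC| ∈ {√(1369 - 420·√(3))}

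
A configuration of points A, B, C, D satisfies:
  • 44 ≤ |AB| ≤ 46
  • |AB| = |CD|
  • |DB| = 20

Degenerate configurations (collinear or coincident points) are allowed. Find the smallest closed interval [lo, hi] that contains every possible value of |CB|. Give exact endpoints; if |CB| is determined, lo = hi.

|AB| ∈ [44, 46]
|BD| ∈ {20}
|CD| ∈ [44, 46]
|AD| ∈ [24, 66]
|BC| ∈ [24, 66]
|AC| ∈ [0, 112]

|CB| ∈ [24, 66]  (≈ [24.0000, 66.0000])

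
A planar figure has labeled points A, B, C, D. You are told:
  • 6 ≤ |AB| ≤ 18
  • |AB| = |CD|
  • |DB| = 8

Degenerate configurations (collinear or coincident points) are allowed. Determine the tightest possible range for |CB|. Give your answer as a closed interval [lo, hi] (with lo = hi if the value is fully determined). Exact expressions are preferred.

|CB| ∈ [0, 26]  (≈ [0.0000, 26.0000])

|AB| ∈ [6, 18]
|BD| ∈ {8}
|CD| ∈ [6, 18]
|AD| ∈ [0, 26]
|BC| ∈ [0, 26]
|AC| ∈ [0, 44]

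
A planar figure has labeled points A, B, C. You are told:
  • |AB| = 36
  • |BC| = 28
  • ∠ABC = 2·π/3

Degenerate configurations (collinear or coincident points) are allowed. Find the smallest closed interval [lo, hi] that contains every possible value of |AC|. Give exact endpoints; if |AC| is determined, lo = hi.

|AB| ∈ {36}
|BC| ∈ {28}
|AC| ∈ {4·√(193)}

|AC| = 4·√(193)  (≈ 55.5698)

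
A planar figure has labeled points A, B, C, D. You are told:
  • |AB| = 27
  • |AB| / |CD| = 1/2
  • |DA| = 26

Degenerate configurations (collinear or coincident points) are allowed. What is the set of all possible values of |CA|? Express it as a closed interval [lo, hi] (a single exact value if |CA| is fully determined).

|CA| ∈ [28, 80]  (≈ [28.0000, 80.0000])

|AB| ∈ {27}
|AD| ∈ {26}
|CD| ∈ {54}
|BD| ∈ [1, 53]
|AC| ∈ [28, 80]
|BC| ∈ [1, 107]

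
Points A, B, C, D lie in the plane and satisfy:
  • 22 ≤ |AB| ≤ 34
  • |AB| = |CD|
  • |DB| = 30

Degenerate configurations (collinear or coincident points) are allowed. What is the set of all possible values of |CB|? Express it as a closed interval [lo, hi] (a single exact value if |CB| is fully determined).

|CB| ∈ [0, 64]  (≈ [0.0000, 64.0000])

|AB| ∈ [22, 34]
|BD| ∈ {30}
|CD| ∈ [22, 34]
|AD| ∈ [0, 64]
|BC| ∈ [0, 64]
|AC| ∈ [0, 98]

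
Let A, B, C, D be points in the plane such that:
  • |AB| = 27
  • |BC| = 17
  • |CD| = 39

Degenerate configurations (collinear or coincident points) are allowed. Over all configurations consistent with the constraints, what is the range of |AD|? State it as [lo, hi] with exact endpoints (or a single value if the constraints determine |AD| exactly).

|AD| ∈ [0, 83]  (≈ [0.0000, 83.0000])

|AB| ∈ {27}
|BC| ∈ {17}
|CD| ∈ {39}
|AC| ∈ [10, 44]
|BD| ∈ [22, 56]
|AD| ∈ [0, 83]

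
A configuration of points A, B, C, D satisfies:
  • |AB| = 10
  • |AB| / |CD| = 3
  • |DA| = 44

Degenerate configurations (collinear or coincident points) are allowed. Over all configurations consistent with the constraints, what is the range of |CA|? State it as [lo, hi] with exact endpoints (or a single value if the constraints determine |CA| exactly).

|CA| ∈ [122/3, 142/3]  (≈ [40.6667, 47.3333])

|AB| ∈ {10}
|AD| ∈ {44}
|CD| ∈ {10/3}
|BD| ∈ [34, 54]
|AC| ∈ [122/3, 142/3]
|BC| ∈ [92/3, 172/3]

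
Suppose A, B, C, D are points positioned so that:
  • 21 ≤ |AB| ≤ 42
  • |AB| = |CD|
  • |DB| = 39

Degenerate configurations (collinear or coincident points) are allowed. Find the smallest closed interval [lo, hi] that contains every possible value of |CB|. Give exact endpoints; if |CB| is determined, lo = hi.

|CB| ∈ [0, 81]  (≈ [0.0000, 81.0000])

|AB| ∈ [21, 42]
|BD| ∈ {39}
|CD| ∈ [21, 42]
|AD| ∈ [0, 81]
|BC| ∈ [0, 81]
|AC| ∈ [0, 123]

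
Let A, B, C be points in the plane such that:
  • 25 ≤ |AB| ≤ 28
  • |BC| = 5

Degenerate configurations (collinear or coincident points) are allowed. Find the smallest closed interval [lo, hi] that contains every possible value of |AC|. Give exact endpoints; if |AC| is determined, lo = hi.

|AB| ∈ [25, 28]
|BC| ∈ {5}
|AC| ∈ [20, 33]

|AC| ∈ [20, 33]  (≈ [20.0000, 33.0000])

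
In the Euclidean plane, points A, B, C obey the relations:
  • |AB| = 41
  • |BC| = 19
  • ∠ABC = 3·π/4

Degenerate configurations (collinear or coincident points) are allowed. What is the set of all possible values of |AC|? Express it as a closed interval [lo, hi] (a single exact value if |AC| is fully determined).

|AC| = √(779·√(2) + 2042)  (≈ 56.0685)

|AB| ∈ {41}
|BC| ∈ {19}
|AC| ∈ {√(779·√(2) + 2042)}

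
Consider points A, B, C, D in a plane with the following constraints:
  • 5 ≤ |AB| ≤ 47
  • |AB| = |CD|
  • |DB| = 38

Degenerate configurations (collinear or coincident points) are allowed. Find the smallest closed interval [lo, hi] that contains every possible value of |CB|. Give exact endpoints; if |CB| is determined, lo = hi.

|AB| ∈ [5, 47]
|BD| ∈ {38}
|CD| ∈ [5, 47]
|AD| ∈ [0, 85]
|BC| ∈ [0, 85]
|AC| ∈ [0, 132]

|CB| ∈ [0, 85]  (≈ [0.0000, 85.0000])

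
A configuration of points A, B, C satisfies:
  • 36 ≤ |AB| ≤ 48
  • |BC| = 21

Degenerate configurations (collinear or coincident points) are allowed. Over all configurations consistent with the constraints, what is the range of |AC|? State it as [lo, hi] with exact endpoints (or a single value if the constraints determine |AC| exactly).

|AC| ∈ [15, 69]  (≈ [15.0000, 69.0000])

|AB| ∈ [36, 48]
|BC| ∈ {21}
|AC| ∈ [15, 69]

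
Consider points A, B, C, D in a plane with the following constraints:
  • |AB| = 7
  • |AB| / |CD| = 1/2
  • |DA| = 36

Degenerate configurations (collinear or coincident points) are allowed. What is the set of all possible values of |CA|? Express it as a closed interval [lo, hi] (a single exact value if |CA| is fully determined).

|AB| ∈ {7}
|AD| ∈ {36}
|CD| ∈ {14}
|BD| ∈ [29, 43]
|AC| ∈ [22, 50]
|BC| ∈ [15, 57]

|CA| ∈ [22, 50]  (≈ [22.0000, 50.0000])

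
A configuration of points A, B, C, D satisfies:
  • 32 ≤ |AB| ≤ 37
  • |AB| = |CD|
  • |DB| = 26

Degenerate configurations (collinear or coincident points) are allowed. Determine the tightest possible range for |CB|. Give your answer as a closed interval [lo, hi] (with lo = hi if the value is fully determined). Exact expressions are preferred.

|CB| ∈ [6, 63]  (≈ [6.0000, 63.0000])

|AB| ∈ [32, 37]
|BD| ∈ {26}
|CD| ∈ [32, 37]
|AD| ∈ [6, 63]
|BC| ∈ [6, 63]
|AC| ∈ [0, 100]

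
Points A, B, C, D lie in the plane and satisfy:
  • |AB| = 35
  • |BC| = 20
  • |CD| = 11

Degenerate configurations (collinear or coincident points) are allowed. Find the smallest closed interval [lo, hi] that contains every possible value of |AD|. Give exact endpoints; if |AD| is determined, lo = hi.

|AB| ∈ {35}
|BC| ∈ {20}
|CD| ∈ {11}
|AC| ∈ [15, 55]
|BD| ∈ [9, 31]
|AD| ∈ [4, 66]

|AD| ∈ [4, 66]  (≈ [4.0000, 66.0000])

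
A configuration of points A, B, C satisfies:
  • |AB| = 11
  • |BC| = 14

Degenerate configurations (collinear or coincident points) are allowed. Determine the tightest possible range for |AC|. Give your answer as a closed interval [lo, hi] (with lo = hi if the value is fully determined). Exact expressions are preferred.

|AB| ∈ {11}
|BC| ∈ {14}
|AC| ∈ [3, 25]

|AC| ∈ [3, 25]  (≈ [3.0000, 25.0000])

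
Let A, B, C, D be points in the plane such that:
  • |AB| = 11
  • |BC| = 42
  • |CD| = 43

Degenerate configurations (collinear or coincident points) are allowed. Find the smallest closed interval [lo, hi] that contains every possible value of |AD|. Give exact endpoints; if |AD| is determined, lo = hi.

|AB| ∈ {11}
|BC| ∈ {42}
|CD| ∈ {43}
|AC| ∈ [31, 53]
|BD| ∈ [1, 85]
|AD| ∈ [0, 96]

|AD| ∈ [0, 96]  (≈ [0.0000, 96.0000])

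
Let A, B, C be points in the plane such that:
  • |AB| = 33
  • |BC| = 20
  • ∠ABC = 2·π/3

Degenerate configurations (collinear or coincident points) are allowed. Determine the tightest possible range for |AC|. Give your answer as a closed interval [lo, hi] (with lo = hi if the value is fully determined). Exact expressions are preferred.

|AC| = √(2149)  (≈ 46.3573)

|AB| ∈ {33}
|BC| ∈ {20}
|AC| ∈ {√(2149)}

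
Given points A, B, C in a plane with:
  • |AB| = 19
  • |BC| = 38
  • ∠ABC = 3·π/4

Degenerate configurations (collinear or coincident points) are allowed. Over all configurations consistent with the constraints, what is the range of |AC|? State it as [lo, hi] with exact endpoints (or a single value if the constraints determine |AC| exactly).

|AC| = 19·√(2·√(2) + 5)  (≈ 53.1607)

|AB| ∈ {19}
|BC| ∈ {38}
|AC| ∈ {19·√(2·√(2) + 5)}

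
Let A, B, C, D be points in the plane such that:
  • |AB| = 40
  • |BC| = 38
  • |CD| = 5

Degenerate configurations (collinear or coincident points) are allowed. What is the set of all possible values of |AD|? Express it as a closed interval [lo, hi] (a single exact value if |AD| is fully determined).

|AD| ∈ [0, 83]  (≈ [0.0000, 83.0000])

|AB| ∈ {40}
|BC| ∈ {38}
|CD| ∈ {5}
|AC| ∈ [2, 78]
|BD| ∈ [33, 43]
|AD| ∈ [0, 83]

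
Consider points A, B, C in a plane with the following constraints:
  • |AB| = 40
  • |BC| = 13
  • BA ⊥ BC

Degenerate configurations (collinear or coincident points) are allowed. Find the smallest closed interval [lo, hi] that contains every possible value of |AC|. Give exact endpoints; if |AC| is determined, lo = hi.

|AB| ∈ {40}
|BC| ∈ {13}
|AC| ∈ {√(1769)}

|AC| = √(1769)  (≈ 42.0595)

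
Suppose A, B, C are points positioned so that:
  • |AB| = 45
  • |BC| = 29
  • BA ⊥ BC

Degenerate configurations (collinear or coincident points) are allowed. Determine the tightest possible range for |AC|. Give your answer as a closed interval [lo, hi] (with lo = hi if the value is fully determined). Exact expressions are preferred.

|AC| = √(2866)  (≈ 53.5350)

|AB| ∈ {45}
|BC| ∈ {29}
|AC| ∈ {√(2866)}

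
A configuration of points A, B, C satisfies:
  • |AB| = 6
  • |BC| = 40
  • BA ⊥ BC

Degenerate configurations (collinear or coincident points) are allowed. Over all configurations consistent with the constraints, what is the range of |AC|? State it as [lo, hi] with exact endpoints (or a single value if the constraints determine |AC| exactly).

|AB| ∈ {6}
|BC| ∈ {40}
|AC| ∈ {2·√(409)}

|AC| = 2·√(409)  (≈ 40.4475)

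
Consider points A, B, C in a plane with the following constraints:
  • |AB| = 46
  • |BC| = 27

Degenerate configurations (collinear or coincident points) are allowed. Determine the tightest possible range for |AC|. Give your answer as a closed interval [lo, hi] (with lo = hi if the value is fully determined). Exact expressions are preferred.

|AC| ∈ [19, 73]  (≈ [19.0000, 73.0000])

|AB| ∈ {46}
|BC| ∈ {27}
|AC| ∈ [19, 73]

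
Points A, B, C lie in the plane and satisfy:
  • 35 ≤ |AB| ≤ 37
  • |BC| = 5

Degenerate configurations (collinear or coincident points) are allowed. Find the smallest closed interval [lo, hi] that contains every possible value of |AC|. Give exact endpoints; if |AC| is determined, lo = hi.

|AC| ∈ [30, 42]  (≈ [30.0000, 42.0000])

|AB| ∈ [35, 37]
|BC| ∈ {5}
|AC| ∈ [30, 42]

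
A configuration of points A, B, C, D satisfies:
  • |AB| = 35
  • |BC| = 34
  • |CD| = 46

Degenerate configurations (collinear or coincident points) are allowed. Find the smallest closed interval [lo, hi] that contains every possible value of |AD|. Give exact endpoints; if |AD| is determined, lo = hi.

|AD| ∈ [0, 115]  (≈ [0.0000, 115.0000])

|AB| ∈ {35}
|BC| ∈ {34}
|CD| ∈ {46}
|AC| ∈ [1, 69]
|BD| ∈ [12, 80]
|AD| ∈ [0, 115]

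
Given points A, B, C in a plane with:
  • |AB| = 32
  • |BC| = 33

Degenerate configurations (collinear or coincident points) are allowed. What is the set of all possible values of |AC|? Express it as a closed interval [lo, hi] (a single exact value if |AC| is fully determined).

|AC| ∈ [1, 65]  (≈ [1.0000, 65.0000])

|AB| ∈ {32}
|BC| ∈ {33}
|AC| ∈ [1, 65]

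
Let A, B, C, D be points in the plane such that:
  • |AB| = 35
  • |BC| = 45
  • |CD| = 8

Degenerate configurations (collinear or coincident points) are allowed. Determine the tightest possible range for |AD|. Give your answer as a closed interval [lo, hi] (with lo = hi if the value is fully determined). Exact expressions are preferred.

|AB| ∈ {35}
|BC| ∈ {45}
|CD| ∈ {8}
|AC| ∈ [10, 80]
|BD| ∈ [37, 53]
|AD| ∈ [2, 88]

|AD| ∈ [2, 88]  (≈ [2.0000, 88.0000])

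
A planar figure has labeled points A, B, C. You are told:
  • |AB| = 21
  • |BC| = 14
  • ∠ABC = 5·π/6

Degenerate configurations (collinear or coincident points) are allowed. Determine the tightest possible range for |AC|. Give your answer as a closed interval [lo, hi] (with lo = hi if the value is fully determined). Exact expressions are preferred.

|AB| ∈ {21}
|BC| ∈ {14}
|AC| ∈ {7·√(6·√(3) + 13)}

|AC| = 7·√(6·√(3) + 13)  (≈ 33.8559)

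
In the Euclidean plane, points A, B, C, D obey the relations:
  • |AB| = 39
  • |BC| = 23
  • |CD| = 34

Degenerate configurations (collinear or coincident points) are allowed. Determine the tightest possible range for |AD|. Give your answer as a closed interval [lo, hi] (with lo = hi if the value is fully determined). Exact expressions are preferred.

|AD| ∈ [0, 96]  (≈ [0.0000, 96.0000])

|AB| ∈ {39}
|BC| ∈ {23}
|CD| ∈ {34}
|AC| ∈ [16, 62]
|BD| ∈ [11, 57]
|AD| ∈ [0, 96]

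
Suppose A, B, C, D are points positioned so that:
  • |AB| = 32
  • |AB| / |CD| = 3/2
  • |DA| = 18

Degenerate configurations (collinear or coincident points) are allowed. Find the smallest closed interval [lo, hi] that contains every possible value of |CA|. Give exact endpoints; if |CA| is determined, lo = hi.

|CA| ∈ [10/3, 118/3]  (≈ [3.3333, 39.3333])

|AB| ∈ {32}
|AD| ∈ {18}
|CD| ∈ {64/3}
|BD| ∈ [14, 50]
|AC| ∈ [10/3, 118/3]
|BC| ∈ [0, 214/3]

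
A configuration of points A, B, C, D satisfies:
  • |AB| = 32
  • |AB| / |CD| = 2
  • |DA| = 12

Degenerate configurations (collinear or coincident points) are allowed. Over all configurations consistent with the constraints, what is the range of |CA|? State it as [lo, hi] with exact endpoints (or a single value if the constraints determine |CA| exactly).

|AB| ∈ {32}
|AD| ∈ {12}
|CD| ∈ {16}
|BD| ∈ [20, 44]
|AC| ∈ [4, 28]
|BC| ∈ [4, 60]

|CA| ∈ [4, 28]  (≈ [4.0000, 28.0000])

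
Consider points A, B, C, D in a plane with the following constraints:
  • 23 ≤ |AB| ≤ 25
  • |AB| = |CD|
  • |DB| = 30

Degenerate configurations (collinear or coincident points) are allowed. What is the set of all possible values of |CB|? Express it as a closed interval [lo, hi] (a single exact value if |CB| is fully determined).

|AB| ∈ [23, 25]
|BD| ∈ {30}
|CD| ∈ [23, 25]
|AD| ∈ [5, 55]
|BC| ∈ [5, 55]
|AC| ∈ [0, 80]

|CB| ∈ [5, 55]  (≈ [5.0000, 55.0000])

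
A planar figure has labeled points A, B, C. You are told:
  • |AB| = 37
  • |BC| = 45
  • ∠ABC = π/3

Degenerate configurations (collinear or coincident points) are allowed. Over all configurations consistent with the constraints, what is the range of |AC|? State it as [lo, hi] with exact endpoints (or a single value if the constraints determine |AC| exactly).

|AB| ∈ {37}
|BC| ∈ {45}
|AC| ∈ {√(1729)}

|AC| = √(1729)  (≈ 41.5812)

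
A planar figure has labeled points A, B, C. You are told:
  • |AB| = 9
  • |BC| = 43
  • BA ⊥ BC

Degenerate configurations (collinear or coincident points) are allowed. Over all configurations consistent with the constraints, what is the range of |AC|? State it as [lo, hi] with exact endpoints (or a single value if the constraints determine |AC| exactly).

|AB| ∈ {9}
|BC| ∈ {43}
|AC| ∈ {√(1930)}

|AC| = √(1930)  (≈ 43.9318)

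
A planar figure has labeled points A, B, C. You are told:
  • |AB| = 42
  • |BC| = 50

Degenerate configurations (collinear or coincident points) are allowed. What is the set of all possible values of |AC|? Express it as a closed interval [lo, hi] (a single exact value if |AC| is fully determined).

|AB| ∈ {42}
|BC| ∈ {50}
|AC| ∈ [8, 92]

|AC| ∈ [8, 92]  (≈ [8.0000, 92.0000])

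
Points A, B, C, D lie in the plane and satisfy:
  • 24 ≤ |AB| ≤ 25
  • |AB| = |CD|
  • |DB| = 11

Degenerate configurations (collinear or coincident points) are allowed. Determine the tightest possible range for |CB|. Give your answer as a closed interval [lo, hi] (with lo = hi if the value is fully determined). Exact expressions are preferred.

|CB| ∈ [13, 36]  (≈ [13.0000, 36.0000])

|AB| ∈ [24, 25]
|BD| ∈ {11}
|CD| ∈ [24, 25]
|AD| ∈ [13, 36]
|BC| ∈ [13, 36]
|AC| ∈ [0, 61]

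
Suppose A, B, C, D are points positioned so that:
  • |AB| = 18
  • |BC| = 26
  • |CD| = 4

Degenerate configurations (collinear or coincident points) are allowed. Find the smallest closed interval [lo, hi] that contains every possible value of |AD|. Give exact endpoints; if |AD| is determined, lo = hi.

|AB| ∈ {18}
|BC| ∈ {26}
|CD| ∈ {4}
|AC| ∈ [8, 44]
|BD| ∈ [22, 30]
|AD| ∈ [4, 48]

|AD| ∈ [4, 48]  (≈ [4.0000, 48.0000])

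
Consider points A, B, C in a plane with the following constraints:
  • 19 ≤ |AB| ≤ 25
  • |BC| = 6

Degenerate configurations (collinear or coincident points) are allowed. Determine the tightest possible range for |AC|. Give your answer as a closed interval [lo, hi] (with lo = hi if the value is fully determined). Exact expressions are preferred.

|AB| ∈ [19, 25]
|BC| ∈ {6}
|AC| ∈ [13, 31]

|AC| ∈ [13, 31]  (≈ [13.0000, 31.0000])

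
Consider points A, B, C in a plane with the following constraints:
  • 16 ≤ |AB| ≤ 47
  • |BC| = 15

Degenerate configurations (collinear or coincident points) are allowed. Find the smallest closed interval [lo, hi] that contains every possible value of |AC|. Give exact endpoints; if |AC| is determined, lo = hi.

|AB| ∈ [16, 47]
|BC| ∈ {15}
|AC| ∈ [1, 62]

|AC| ∈ [1, 62]  (≈ [1.0000, 62.0000])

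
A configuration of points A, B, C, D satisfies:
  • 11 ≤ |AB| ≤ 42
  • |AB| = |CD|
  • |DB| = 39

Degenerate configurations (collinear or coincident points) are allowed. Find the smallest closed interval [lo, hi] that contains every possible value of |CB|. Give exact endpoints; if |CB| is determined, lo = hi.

|CB| ∈ [0, 81]  (≈ [0.0000, 81.0000])

|AB| ∈ [11, 42]
|BD| ∈ {39}
|CD| ∈ [11, 42]
|AD| ∈ [0, 81]
|BC| ∈ [0, 81]
|AC| ∈ [0, 123]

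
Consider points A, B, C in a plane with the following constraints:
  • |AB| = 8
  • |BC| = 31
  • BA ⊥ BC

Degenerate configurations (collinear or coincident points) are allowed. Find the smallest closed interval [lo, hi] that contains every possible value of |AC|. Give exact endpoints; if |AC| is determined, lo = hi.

|AB| ∈ {8}
|BC| ∈ {31}
|AC| ∈ {5·√(41)}

|AC| = 5·√(41)  (≈ 32.0156)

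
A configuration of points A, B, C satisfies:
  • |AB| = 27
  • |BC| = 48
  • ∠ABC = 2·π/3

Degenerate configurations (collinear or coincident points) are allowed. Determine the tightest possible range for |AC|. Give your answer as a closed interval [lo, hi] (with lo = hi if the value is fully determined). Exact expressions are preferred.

|AC| = 3·√(481)  (≈ 65.7951)

|AB| ∈ {27}
|BC| ∈ {48}
|AC| ∈ {3·√(481)}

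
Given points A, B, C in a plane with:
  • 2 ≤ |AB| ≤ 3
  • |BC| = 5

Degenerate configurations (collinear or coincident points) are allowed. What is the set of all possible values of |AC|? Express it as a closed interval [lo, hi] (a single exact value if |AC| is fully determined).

|AB| ∈ [2, 3]
|BC| ∈ {5}
|AC| ∈ [2, 8]

|AC| ∈ [2, 8]  (≈ [2.0000, 8.0000])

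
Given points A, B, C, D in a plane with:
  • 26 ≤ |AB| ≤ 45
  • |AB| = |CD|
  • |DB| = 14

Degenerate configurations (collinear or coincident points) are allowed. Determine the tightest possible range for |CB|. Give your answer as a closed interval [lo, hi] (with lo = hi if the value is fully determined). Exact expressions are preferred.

|AB| ∈ [26, 45]
|BD| ∈ {14}
|CD| ∈ [26, 45]
|AD| ∈ [12, 59]
|BC| ∈ [12, 59]
|AC| ∈ [0, 104]

|CB| ∈ [12, 59]  (≈ [12.0000, 59.0000])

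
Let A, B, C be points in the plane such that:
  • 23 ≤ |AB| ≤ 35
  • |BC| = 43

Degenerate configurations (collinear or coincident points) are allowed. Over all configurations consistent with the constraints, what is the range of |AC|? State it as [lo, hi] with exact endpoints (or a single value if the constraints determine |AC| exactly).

|AB| ∈ [23, 35]
|BC| ∈ {43}
|AC| ∈ [8, 78]

|AC| ∈ [8, 78]  (≈ [8.0000, 78.0000])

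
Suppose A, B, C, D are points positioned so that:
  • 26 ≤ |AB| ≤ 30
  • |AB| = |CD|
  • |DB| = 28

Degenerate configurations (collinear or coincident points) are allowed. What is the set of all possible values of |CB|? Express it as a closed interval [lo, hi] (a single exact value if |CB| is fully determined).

|AB| ∈ [26, 30]
|BD| ∈ {28}
|CD| ∈ [26, 30]
|AD| ∈ [0, 58]
|BC| ∈ [0, 58]
|AC| ∈ [0, 88]

|CB| ∈ [0, 58]  (≈ [0.0000, 58.0000])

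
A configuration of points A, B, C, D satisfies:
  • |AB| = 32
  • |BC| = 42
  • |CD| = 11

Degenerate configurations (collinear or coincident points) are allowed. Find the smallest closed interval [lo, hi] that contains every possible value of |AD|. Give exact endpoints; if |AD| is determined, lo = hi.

|AD| ∈ [0, 85]  (≈ [0.0000, 85.0000])

|AB| ∈ {32}
|BC| ∈ {42}
|CD| ∈ {11}
|AC| ∈ [10, 74]
|BD| ∈ [31, 53]
|AD| ∈ [0, 85]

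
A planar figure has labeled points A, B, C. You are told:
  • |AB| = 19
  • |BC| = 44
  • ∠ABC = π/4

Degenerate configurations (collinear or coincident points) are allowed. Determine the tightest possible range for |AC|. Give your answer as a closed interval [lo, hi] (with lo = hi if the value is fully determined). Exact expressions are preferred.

|AB| ∈ {19}
|BC| ∈ {44}
|AC| ∈ {√(2297 - 836·√(2))}

|AC| = √(2297 - 836·√(2))  (≈ 33.3874)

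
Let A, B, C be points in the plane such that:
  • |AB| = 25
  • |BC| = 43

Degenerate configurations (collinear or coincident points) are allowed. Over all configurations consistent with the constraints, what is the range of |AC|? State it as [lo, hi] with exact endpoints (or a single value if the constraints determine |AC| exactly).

|AC| ∈ [18, 68]  (≈ [18.0000, 68.0000])

|AB| ∈ {25}
|BC| ∈ {43}
|AC| ∈ [18, 68]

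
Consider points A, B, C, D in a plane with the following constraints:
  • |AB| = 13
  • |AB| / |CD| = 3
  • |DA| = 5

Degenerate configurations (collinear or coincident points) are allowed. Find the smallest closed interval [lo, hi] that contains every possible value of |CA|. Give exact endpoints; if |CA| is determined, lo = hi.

|CA| ∈ [2/3, 28/3]  (≈ [0.6667, 9.3333])

|AB| ∈ {13}
|AD| ∈ {5}
|CD| ∈ {13/3}
|BD| ∈ [8, 18]
|AC| ∈ [2/3, 28/3]
|BC| ∈ [11/3, 67/3]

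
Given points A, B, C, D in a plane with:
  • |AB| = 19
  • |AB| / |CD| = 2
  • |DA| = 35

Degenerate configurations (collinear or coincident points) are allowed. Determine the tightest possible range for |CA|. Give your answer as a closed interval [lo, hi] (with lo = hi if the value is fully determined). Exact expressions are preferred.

|AB| ∈ {19}
|AD| ∈ {35}
|CD| ∈ {19/2}
|BD| ∈ [16, 54]
|AC| ∈ [51/2, 89/2]
|BC| ∈ [13/2, 127/2]

|CA| ∈ [51/2, 89/2]  (≈ [25.5000, 44.5000])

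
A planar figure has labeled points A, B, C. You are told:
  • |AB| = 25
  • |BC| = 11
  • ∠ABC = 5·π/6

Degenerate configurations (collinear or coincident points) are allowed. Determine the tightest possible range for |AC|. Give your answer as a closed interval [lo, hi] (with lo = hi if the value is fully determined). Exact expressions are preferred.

|AB| ∈ {25}
|BC| ∈ {11}
|AC| ∈ {√(275·√(3) + 746)}

|AC| = √(275·√(3) + 746)  (≈ 34.9616)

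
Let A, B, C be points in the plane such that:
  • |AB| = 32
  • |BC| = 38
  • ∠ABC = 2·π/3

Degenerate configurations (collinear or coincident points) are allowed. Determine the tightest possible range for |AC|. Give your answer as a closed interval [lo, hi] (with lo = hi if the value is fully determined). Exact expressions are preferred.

|AC| = 2·√(921)  (≈ 60.6960)

|AB| ∈ {32}
|BC| ∈ {38}
|AC| ∈ {2·√(921)}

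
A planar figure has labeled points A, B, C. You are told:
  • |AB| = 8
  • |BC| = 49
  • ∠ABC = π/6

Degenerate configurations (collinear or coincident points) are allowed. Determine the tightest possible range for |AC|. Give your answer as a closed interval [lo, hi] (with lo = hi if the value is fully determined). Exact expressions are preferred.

|AC| = √(2465 - 392·√(3))  (≈ 42.2615)

|AB| ∈ {8}
|BC| ∈ {49}
|AC| ∈ {√(2465 - 392·√(3))}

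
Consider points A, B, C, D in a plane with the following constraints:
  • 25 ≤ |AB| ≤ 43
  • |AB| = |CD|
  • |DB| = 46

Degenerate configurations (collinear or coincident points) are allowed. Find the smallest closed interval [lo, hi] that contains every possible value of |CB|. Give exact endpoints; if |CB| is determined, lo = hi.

|CB| ∈ [3, 89]  (≈ [3.0000, 89.0000])

|AB| ∈ [25, 43]
|BD| ∈ {46}
|CD| ∈ [25, 43]
|AD| ∈ [3, 89]
|BC| ∈ [3, 89]
|AC| ∈ [0, 132]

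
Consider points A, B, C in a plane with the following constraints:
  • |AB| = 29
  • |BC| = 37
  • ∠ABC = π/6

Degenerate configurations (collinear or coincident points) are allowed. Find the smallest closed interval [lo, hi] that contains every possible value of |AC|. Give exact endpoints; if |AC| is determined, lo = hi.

|AB| ∈ {29}
|BC| ∈ {37}
|AC| ∈ {√(2210 - 1073·√(3))}

|AC| = √(2210 - 1073·√(3))  (≈ 18.7486)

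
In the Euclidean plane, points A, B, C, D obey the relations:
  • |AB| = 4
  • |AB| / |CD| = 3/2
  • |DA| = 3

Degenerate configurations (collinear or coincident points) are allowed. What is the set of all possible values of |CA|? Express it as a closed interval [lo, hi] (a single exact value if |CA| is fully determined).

|CA| ∈ [1/3, 17/3]  (≈ [0.3333, 5.6667])

|AB| ∈ {4}
|AD| ∈ {3}
|CD| ∈ {8/3}
|BD| ∈ [1, 7]
|AC| ∈ [1/3, 17/3]
|BC| ∈ [0, 29/3]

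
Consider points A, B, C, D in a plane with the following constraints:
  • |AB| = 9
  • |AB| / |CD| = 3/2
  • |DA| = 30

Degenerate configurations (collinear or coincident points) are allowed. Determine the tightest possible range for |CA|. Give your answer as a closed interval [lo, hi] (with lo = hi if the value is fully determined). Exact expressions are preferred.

|CA| ∈ [24, 36]  (≈ [24.0000, 36.0000])

|AB| ∈ {9}
|AD| ∈ {30}
|CD| ∈ {6}
|BD| ∈ [21, 39]
|AC| ∈ [24, 36]
|BC| ∈ [15, 45]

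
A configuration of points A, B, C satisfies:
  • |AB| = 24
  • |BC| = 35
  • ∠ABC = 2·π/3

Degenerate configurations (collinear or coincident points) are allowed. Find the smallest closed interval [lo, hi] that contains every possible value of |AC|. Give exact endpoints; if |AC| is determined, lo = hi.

|AC| = √(2641)  (≈ 51.3907)

|AB| ∈ {24}
|BC| ∈ {35}
|AC| ∈ {√(2641)}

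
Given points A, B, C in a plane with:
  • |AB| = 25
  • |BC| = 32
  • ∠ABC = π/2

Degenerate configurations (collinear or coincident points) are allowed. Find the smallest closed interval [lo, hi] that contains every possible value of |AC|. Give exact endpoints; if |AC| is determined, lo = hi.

|AB| ∈ {25}
|BC| ∈ {32}
|AC| ∈ {√(1649)}

|AC| = √(1649)  (≈ 40.6079)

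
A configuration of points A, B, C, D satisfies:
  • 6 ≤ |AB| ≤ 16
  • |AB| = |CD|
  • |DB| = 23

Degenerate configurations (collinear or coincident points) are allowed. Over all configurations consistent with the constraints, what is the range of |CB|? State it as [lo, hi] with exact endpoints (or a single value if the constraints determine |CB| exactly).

|AB| ∈ [6, 16]
|BD| ∈ {23}
|CD| ∈ [6, 16]
|AD| ∈ [7, 39]
|BC| ∈ [7, 39]
|AC| ∈ [0, 55]

|CB| ∈ [7, 39]  (≈ [7.0000, 39.0000])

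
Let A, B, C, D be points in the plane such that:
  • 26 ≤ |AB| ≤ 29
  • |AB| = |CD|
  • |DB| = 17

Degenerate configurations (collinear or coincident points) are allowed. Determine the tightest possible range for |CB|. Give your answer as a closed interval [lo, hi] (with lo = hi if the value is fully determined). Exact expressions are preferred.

|AB| ∈ [26, 29]
|BD| ∈ {17}
|CD| ∈ [26, 29]
|AD| ∈ [9, 46]
|BC| ∈ [9, 46]
|AC| ∈ [0, 75]

|CB| ∈ [9, 46]  (≈ [9.0000, 46.0000])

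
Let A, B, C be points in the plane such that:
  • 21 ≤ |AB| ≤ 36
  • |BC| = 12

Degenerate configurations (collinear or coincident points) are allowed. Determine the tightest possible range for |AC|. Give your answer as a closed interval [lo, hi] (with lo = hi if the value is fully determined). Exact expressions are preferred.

|AC| ∈ [9, 48]  (≈ [9.0000, 48.0000])

|AB| ∈ [21, 36]
|BC| ∈ {12}
|AC| ∈ [9, 48]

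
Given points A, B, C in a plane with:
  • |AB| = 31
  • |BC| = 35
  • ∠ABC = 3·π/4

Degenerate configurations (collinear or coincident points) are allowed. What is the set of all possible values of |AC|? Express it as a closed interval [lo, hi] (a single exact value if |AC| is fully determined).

|AB| ∈ {31}
|BC| ∈ {35}
|AC| ∈ {√(1085·√(2) + 2186)}

|AC| = √(1085·√(2) + 2186)  (≈ 60.9953)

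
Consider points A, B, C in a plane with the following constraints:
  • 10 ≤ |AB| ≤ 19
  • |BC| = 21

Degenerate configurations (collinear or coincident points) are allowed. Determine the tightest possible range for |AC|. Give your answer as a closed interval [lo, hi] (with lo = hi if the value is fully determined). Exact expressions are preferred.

|AB| ∈ [10, 19]
|BC| ∈ {21}
|AC| ∈ [2, 40]

|AC| ∈ [2, 40]  (≈ [2.0000, 40.0000])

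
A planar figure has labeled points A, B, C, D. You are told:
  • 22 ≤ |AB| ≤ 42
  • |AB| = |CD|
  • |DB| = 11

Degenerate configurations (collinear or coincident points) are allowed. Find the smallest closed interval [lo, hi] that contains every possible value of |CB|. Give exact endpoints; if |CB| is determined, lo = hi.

|AB| ∈ [22, 42]
|BD| ∈ {11}
|CD| ∈ [22, 42]
|AD| ∈ [11, 53]
|BC| ∈ [11, 53]
|AC| ∈ [0, 95]

|CB| ∈ [11, 53]  (≈ [11.0000, 53.0000])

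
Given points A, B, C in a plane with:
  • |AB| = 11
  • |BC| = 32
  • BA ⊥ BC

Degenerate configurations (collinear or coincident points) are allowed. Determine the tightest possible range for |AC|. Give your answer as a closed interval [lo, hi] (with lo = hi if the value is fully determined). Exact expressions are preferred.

|AB| ∈ {11}
|BC| ∈ {32}
|AC| ∈ {√(1145)}

|AC| = √(1145)  (≈ 33.8378)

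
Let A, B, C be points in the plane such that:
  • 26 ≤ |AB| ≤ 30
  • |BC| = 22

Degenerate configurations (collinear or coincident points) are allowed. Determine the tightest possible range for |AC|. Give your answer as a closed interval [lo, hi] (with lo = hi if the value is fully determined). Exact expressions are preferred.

|AC| ∈ [4, 52]  (≈ [4.0000, 52.0000])

|AB| ∈ [26, 30]
|BC| ∈ {22}
|AC| ∈ [4, 52]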